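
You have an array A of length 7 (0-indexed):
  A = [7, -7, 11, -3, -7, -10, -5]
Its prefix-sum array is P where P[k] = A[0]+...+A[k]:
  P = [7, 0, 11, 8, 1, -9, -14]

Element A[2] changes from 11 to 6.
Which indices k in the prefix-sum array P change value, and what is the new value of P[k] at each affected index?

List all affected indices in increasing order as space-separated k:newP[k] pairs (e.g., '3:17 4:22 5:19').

P[k] = A[0] + ... + A[k]
P[k] includes A[2] iff k >= 2
Affected indices: 2, 3, ..., 6; delta = -5
  P[2]: 11 + -5 = 6
  P[3]: 8 + -5 = 3
  P[4]: 1 + -5 = -4
  P[5]: -9 + -5 = -14
  P[6]: -14 + -5 = -19

Answer: 2:6 3:3 4:-4 5:-14 6:-19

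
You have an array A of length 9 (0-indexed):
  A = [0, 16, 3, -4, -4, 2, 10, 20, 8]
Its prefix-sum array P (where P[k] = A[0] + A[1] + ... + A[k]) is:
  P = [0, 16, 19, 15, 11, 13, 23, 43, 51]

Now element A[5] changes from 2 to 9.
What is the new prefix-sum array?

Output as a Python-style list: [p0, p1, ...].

Answer: [0, 16, 19, 15, 11, 20, 30, 50, 58]

Derivation:
Change: A[5] 2 -> 9, delta = 7
P[k] for k < 5: unchanged (A[5] not included)
P[k] for k >= 5: shift by delta = 7
  P[0] = 0 + 0 = 0
  P[1] = 16 + 0 = 16
  P[2] = 19 + 0 = 19
  P[3] = 15 + 0 = 15
  P[4] = 11 + 0 = 11
  P[5] = 13 + 7 = 20
  P[6] = 23 + 7 = 30
  P[7] = 43 + 7 = 50
  P[8] = 51 + 7 = 58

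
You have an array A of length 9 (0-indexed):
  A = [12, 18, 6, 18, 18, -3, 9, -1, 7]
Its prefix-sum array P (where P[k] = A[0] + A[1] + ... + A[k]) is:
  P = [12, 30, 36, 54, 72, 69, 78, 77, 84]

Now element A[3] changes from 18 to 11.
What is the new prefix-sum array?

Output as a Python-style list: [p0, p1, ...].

Answer: [12, 30, 36, 47, 65, 62, 71, 70, 77]

Derivation:
Change: A[3] 18 -> 11, delta = -7
P[k] for k < 3: unchanged (A[3] not included)
P[k] for k >= 3: shift by delta = -7
  P[0] = 12 + 0 = 12
  P[1] = 30 + 0 = 30
  P[2] = 36 + 0 = 36
  P[3] = 54 + -7 = 47
  P[4] = 72 + -7 = 65
  P[5] = 69 + -7 = 62
  P[6] = 78 + -7 = 71
  P[7] = 77 + -7 = 70
  P[8] = 84 + -7 = 77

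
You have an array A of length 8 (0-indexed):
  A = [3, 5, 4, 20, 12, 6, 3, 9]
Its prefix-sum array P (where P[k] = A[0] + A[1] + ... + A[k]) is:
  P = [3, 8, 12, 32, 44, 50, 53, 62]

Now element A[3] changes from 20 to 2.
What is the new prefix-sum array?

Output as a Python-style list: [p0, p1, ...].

Answer: [3, 8, 12, 14, 26, 32, 35, 44]

Derivation:
Change: A[3] 20 -> 2, delta = -18
P[k] for k < 3: unchanged (A[3] not included)
P[k] for k >= 3: shift by delta = -18
  P[0] = 3 + 0 = 3
  P[1] = 8 + 0 = 8
  P[2] = 12 + 0 = 12
  P[3] = 32 + -18 = 14
  P[4] = 44 + -18 = 26
  P[5] = 50 + -18 = 32
  P[6] = 53 + -18 = 35
  P[7] = 62 + -18 = 44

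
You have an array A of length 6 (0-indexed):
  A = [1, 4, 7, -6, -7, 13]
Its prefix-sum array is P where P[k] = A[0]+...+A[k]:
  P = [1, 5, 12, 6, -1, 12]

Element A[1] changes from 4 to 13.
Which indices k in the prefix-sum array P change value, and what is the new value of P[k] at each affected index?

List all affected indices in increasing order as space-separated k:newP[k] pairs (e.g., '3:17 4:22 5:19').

Answer: 1:14 2:21 3:15 4:8 5:21

Derivation:
P[k] = A[0] + ... + A[k]
P[k] includes A[1] iff k >= 1
Affected indices: 1, 2, ..., 5; delta = 9
  P[1]: 5 + 9 = 14
  P[2]: 12 + 9 = 21
  P[3]: 6 + 9 = 15
  P[4]: -1 + 9 = 8
  P[5]: 12 + 9 = 21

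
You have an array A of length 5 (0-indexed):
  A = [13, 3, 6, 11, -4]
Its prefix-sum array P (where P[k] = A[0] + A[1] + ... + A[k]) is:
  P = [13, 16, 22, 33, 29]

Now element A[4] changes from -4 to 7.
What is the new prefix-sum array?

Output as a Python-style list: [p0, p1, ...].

Change: A[4] -4 -> 7, delta = 11
P[k] for k < 4: unchanged (A[4] not included)
P[k] for k >= 4: shift by delta = 11
  P[0] = 13 + 0 = 13
  P[1] = 16 + 0 = 16
  P[2] = 22 + 0 = 22
  P[3] = 33 + 0 = 33
  P[4] = 29 + 11 = 40

Answer: [13, 16, 22, 33, 40]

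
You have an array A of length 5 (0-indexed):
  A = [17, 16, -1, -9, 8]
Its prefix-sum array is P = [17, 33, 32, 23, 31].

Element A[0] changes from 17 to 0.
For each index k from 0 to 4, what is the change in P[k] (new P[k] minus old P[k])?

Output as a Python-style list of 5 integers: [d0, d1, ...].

Answer: [-17, -17, -17, -17, -17]

Derivation:
Element change: A[0] 17 -> 0, delta = -17
For k < 0: P[k] unchanged, delta_P[k] = 0
For k >= 0: P[k] shifts by exactly -17
Delta array: [-17, -17, -17, -17, -17]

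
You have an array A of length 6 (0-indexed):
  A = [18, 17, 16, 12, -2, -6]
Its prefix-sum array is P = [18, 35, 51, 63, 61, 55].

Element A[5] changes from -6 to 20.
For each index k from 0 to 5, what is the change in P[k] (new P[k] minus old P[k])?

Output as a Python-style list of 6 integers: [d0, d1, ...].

Element change: A[5] -6 -> 20, delta = 26
For k < 5: P[k] unchanged, delta_P[k] = 0
For k >= 5: P[k] shifts by exactly 26
Delta array: [0, 0, 0, 0, 0, 26]

Answer: [0, 0, 0, 0, 0, 26]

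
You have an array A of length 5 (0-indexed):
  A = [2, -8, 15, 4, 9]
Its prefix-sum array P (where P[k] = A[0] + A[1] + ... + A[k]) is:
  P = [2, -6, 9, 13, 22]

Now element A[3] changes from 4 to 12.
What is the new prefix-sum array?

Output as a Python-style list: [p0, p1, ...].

Change: A[3] 4 -> 12, delta = 8
P[k] for k < 3: unchanged (A[3] not included)
P[k] for k >= 3: shift by delta = 8
  P[0] = 2 + 0 = 2
  P[1] = -6 + 0 = -6
  P[2] = 9 + 0 = 9
  P[3] = 13 + 8 = 21
  P[4] = 22 + 8 = 30

Answer: [2, -6, 9, 21, 30]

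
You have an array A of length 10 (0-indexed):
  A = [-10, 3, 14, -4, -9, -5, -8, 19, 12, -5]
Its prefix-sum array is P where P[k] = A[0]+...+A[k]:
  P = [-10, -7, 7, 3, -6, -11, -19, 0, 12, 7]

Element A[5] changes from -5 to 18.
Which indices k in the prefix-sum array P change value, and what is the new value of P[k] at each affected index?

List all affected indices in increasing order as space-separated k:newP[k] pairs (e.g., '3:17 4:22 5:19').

P[k] = A[0] + ... + A[k]
P[k] includes A[5] iff k >= 5
Affected indices: 5, 6, ..., 9; delta = 23
  P[5]: -11 + 23 = 12
  P[6]: -19 + 23 = 4
  P[7]: 0 + 23 = 23
  P[8]: 12 + 23 = 35
  P[9]: 7 + 23 = 30

Answer: 5:12 6:4 7:23 8:35 9:30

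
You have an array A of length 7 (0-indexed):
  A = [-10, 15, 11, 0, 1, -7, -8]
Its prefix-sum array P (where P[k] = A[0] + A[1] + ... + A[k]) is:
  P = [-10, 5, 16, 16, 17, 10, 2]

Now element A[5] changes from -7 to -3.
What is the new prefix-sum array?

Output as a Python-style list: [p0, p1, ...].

Change: A[5] -7 -> -3, delta = 4
P[k] for k < 5: unchanged (A[5] not included)
P[k] for k >= 5: shift by delta = 4
  P[0] = -10 + 0 = -10
  P[1] = 5 + 0 = 5
  P[2] = 16 + 0 = 16
  P[3] = 16 + 0 = 16
  P[4] = 17 + 0 = 17
  P[5] = 10 + 4 = 14
  P[6] = 2 + 4 = 6

Answer: [-10, 5, 16, 16, 17, 14, 6]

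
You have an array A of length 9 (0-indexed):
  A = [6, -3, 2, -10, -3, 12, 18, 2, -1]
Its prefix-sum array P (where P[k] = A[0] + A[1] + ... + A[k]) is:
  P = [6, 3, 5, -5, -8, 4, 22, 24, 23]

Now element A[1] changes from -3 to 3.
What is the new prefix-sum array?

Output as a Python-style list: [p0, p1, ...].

Change: A[1] -3 -> 3, delta = 6
P[k] for k < 1: unchanged (A[1] not included)
P[k] for k >= 1: shift by delta = 6
  P[0] = 6 + 0 = 6
  P[1] = 3 + 6 = 9
  P[2] = 5 + 6 = 11
  P[3] = -5 + 6 = 1
  P[4] = -8 + 6 = -2
  P[5] = 4 + 6 = 10
  P[6] = 22 + 6 = 28
  P[7] = 24 + 6 = 30
  P[8] = 23 + 6 = 29

Answer: [6, 9, 11, 1, -2, 10, 28, 30, 29]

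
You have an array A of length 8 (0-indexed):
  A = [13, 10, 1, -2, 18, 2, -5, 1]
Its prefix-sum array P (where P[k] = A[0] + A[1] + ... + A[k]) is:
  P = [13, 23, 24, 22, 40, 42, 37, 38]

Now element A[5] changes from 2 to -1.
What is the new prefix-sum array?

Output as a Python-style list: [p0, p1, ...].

Change: A[5] 2 -> -1, delta = -3
P[k] for k < 5: unchanged (A[5] not included)
P[k] for k >= 5: shift by delta = -3
  P[0] = 13 + 0 = 13
  P[1] = 23 + 0 = 23
  P[2] = 24 + 0 = 24
  P[3] = 22 + 0 = 22
  P[4] = 40 + 0 = 40
  P[5] = 42 + -3 = 39
  P[6] = 37 + -3 = 34
  P[7] = 38 + -3 = 35

Answer: [13, 23, 24, 22, 40, 39, 34, 35]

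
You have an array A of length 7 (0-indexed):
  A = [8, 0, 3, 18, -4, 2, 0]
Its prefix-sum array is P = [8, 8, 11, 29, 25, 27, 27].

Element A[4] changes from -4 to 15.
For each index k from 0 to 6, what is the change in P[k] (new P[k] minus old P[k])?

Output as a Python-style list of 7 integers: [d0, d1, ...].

Element change: A[4] -4 -> 15, delta = 19
For k < 4: P[k] unchanged, delta_P[k] = 0
For k >= 4: P[k] shifts by exactly 19
Delta array: [0, 0, 0, 0, 19, 19, 19]

Answer: [0, 0, 0, 0, 19, 19, 19]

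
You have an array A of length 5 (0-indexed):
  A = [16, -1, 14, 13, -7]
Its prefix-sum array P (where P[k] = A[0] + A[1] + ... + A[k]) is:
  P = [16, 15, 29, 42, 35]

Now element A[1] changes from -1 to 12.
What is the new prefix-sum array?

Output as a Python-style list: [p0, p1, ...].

Answer: [16, 28, 42, 55, 48]

Derivation:
Change: A[1] -1 -> 12, delta = 13
P[k] for k < 1: unchanged (A[1] not included)
P[k] for k >= 1: shift by delta = 13
  P[0] = 16 + 0 = 16
  P[1] = 15 + 13 = 28
  P[2] = 29 + 13 = 42
  P[3] = 42 + 13 = 55
  P[4] = 35 + 13 = 48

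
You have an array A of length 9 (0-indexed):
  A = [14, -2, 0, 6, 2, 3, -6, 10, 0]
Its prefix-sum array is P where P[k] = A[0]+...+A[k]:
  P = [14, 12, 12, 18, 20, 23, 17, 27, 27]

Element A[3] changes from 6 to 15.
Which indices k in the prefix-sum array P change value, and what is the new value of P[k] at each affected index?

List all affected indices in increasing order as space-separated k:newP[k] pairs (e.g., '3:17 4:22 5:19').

Answer: 3:27 4:29 5:32 6:26 7:36 8:36

Derivation:
P[k] = A[0] + ... + A[k]
P[k] includes A[3] iff k >= 3
Affected indices: 3, 4, ..., 8; delta = 9
  P[3]: 18 + 9 = 27
  P[4]: 20 + 9 = 29
  P[5]: 23 + 9 = 32
  P[6]: 17 + 9 = 26
  P[7]: 27 + 9 = 36
  P[8]: 27 + 9 = 36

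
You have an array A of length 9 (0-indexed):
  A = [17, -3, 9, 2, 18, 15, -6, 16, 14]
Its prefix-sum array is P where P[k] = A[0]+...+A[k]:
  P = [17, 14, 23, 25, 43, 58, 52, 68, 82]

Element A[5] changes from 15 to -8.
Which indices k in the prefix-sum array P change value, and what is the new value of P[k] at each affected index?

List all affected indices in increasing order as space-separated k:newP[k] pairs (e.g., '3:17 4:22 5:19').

Answer: 5:35 6:29 7:45 8:59

Derivation:
P[k] = A[0] + ... + A[k]
P[k] includes A[5] iff k >= 5
Affected indices: 5, 6, ..., 8; delta = -23
  P[5]: 58 + -23 = 35
  P[6]: 52 + -23 = 29
  P[7]: 68 + -23 = 45
  P[8]: 82 + -23 = 59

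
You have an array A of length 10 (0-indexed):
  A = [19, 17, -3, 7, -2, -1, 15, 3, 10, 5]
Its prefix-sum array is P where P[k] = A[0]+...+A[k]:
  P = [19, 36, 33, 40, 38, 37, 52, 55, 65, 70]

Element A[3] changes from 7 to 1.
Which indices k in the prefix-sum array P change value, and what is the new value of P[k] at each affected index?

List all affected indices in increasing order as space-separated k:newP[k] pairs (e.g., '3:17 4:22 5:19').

Answer: 3:34 4:32 5:31 6:46 7:49 8:59 9:64

Derivation:
P[k] = A[0] + ... + A[k]
P[k] includes A[3] iff k >= 3
Affected indices: 3, 4, ..., 9; delta = -6
  P[3]: 40 + -6 = 34
  P[4]: 38 + -6 = 32
  P[5]: 37 + -6 = 31
  P[6]: 52 + -6 = 46
  P[7]: 55 + -6 = 49
  P[8]: 65 + -6 = 59
  P[9]: 70 + -6 = 64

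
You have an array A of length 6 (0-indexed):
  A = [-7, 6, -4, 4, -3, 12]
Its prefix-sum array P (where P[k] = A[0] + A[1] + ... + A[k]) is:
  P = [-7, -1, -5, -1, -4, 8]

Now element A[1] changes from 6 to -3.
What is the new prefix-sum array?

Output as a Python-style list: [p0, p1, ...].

Answer: [-7, -10, -14, -10, -13, -1]

Derivation:
Change: A[1] 6 -> -3, delta = -9
P[k] for k < 1: unchanged (A[1] not included)
P[k] for k >= 1: shift by delta = -9
  P[0] = -7 + 0 = -7
  P[1] = -1 + -9 = -10
  P[2] = -5 + -9 = -14
  P[3] = -1 + -9 = -10
  P[4] = -4 + -9 = -13
  P[5] = 8 + -9 = -1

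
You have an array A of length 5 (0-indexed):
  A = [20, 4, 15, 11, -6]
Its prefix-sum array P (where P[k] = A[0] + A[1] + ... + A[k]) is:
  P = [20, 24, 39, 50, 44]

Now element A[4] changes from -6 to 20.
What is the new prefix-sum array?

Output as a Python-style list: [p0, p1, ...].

Change: A[4] -6 -> 20, delta = 26
P[k] for k < 4: unchanged (A[4] not included)
P[k] for k >= 4: shift by delta = 26
  P[0] = 20 + 0 = 20
  P[1] = 24 + 0 = 24
  P[2] = 39 + 0 = 39
  P[3] = 50 + 0 = 50
  P[4] = 44 + 26 = 70

Answer: [20, 24, 39, 50, 70]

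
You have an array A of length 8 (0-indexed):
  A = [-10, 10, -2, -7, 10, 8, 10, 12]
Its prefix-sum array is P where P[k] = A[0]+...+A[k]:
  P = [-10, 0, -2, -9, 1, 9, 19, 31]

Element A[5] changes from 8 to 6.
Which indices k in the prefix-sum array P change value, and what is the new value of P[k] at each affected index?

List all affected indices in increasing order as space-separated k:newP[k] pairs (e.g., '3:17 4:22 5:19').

Answer: 5:7 6:17 7:29

Derivation:
P[k] = A[0] + ... + A[k]
P[k] includes A[5] iff k >= 5
Affected indices: 5, 6, ..., 7; delta = -2
  P[5]: 9 + -2 = 7
  P[6]: 19 + -2 = 17
  P[7]: 31 + -2 = 29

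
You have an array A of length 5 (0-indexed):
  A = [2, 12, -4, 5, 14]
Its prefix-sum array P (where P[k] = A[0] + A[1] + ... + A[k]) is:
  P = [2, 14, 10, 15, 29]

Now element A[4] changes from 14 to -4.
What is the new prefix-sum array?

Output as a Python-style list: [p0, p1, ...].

Change: A[4] 14 -> -4, delta = -18
P[k] for k < 4: unchanged (A[4] not included)
P[k] for k >= 4: shift by delta = -18
  P[0] = 2 + 0 = 2
  P[1] = 14 + 0 = 14
  P[2] = 10 + 0 = 10
  P[3] = 15 + 0 = 15
  P[4] = 29 + -18 = 11

Answer: [2, 14, 10, 15, 11]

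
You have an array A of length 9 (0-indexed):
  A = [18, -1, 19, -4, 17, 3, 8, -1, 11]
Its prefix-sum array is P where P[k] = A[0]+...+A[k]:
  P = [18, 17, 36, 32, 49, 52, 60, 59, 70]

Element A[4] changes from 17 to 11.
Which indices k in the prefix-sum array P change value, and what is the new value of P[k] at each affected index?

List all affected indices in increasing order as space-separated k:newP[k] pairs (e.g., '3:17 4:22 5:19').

P[k] = A[0] + ... + A[k]
P[k] includes A[4] iff k >= 4
Affected indices: 4, 5, ..., 8; delta = -6
  P[4]: 49 + -6 = 43
  P[5]: 52 + -6 = 46
  P[6]: 60 + -6 = 54
  P[7]: 59 + -6 = 53
  P[8]: 70 + -6 = 64

Answer: 4:43 5:46 6:54 7:53 8:64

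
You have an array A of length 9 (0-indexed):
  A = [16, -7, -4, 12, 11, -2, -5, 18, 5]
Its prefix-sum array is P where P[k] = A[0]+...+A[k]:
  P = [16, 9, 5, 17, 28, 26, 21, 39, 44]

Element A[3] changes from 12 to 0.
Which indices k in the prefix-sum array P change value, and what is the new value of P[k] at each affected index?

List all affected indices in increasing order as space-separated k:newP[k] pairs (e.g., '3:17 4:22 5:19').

P[k] = A[0] + ... + A[k]
P[k] includes A[3] iff k >= 3
Affected indices: 3, 4, ..., 8; delta = -12
  P[3]: 17 + -12 = 5
  P[4]: 28 + -12 = 16
  P[5]: 26 + -12 = 14
  P[6]: 21 + -12 = 9
  P[7]: 39 + -12 = 27
  P[8]: 44 + -12 = 32

Answer: 3:5 4:16 5:14 6:9 7:27 8:32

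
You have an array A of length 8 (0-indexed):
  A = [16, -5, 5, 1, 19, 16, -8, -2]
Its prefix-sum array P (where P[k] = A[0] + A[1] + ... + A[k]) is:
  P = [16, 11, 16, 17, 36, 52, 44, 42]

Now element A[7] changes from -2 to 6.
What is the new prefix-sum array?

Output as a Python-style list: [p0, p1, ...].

Answer: [16, 11, 16, 17, 36, 52, 44, 50]

Derivation:
Change: A[7] -2 -> 6, delta = 8
P[k] for k < 7: unchanged (A[7] not included)
P[k] for k >= 7: shift by delta = 8
  P[0] = 16 + 0 = 16
  P[1] = 11 + 0 = 11
  P[2] = 16 + 0 = 16
  P[3] = 17 + 0 = 17
  P[4] = 36 + 0 = 36
  P[5] = 52 + 0 = 52
  P[6] = 44 + 0 = 44
  P[7] = 42 + 8 = 50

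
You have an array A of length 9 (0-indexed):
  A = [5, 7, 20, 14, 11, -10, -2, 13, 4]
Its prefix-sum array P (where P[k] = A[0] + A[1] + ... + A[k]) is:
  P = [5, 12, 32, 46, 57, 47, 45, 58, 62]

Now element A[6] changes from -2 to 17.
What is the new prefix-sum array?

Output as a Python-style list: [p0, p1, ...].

Answer: [5, 12, 32, 46, 57, 47, 64, 77, 81]

Derivation:
Change: A[6] -2 -> 17, delta = 19
P[k] for k < 6: unchanged (A[6] not included)
P[k] for k >= 6: shift by delta = 19
  P[0] = 5 + 0 = 5
  P[1] = 12 + 0 = 12
  P[2] = 32 + 0 = 32
  P[3] = 46 + 0 = 46
  P[4] = 57 + 0 = 57
  P[5] = 47 + 0 = 47
  P[6] = 45 + 19 = 64
  P[7] = 58 + 19 = 77
  P[8] = 62 + 19 = 81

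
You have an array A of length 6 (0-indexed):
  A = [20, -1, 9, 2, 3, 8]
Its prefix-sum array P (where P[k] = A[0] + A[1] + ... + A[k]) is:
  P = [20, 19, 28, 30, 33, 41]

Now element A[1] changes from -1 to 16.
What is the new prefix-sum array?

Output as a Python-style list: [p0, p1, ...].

Answer: [20, 36, 45, 47, 50, 58]

Derivation:
Change: A[1] -1 -> 16, delta = 17
P[k] for k < 1: unchanged (A[1] not included)
P[k] for k >= 1: shift by delta = 17
  P[0] = 20 + 0 = 20
  P[1] = 19 + 17 = 36
  P[2] = 28 + 17 = 45
  P[3] = 30 + 17 = 47
  P[4] = 33 + 17 = 50
  P[5] = 41 + 17 = 58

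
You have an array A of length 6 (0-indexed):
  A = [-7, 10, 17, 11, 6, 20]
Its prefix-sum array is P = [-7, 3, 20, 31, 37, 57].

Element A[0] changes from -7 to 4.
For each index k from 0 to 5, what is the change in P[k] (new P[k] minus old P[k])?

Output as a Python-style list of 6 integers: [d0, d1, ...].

Element change: A[0] -7 -> 4, delta = 11
For k < 0: P[k] unchanged, delta_P[k] = 0
For k >= 0: P[k] shifts by exactly 11
Delta array: [11, 11, 11, 11, 11, 11]

Answer: [11, 11, 11, 11, 11, 11]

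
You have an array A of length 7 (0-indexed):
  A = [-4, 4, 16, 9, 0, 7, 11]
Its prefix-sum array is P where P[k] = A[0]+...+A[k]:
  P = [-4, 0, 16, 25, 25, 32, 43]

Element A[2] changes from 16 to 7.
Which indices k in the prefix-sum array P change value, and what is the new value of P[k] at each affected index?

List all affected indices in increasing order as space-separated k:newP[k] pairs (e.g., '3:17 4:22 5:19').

Answer: 2:7 3:16 4:16 5:23 6:34

Derivation:
P[k] = A[0] + ... + A[k]
P[k] includes A[2] iff k >= 2
Affected indices: 2, 3, ..., 6; delta = -9
  P[2]: 16 + -9 = 7
  P[3]: 25 + -9 = 16
  P[4]: 25 + -9 = 16
  P[5]: 32 + -9 = 23
  P[6]: 43 + -9 = 34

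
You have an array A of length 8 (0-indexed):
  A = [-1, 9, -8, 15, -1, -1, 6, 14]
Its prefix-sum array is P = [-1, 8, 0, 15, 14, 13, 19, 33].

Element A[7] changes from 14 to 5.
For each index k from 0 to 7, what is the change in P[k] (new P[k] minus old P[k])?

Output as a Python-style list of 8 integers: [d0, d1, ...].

Answer: [0, 0, 0, 0, 0, 0, 0, -9]

Derivation:
Element change: A[7] 14 -> 5, delta = -9
For k < 7: P[k] unchanged, delta_P[k] = 0
For k >= 7: P[k] shifts by exactly -9
Delta array: [0, 0, 0, 0, 0, 0, 0, -9]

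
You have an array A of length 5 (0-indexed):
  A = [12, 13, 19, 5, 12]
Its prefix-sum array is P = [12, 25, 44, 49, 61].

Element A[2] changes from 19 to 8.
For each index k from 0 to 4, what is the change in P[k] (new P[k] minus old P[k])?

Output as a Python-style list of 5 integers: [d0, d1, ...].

Answer: [0, 0, -11, -11, -11]

Derivation:
Element change: A[2] 19 -> 8, delta = -11
For k < 2: P[k] unchanged, delta_P[k] = 0
For k >= 2: P[k] shifts by exactly -11
Delta array: [0, 0, -11, -11, -11]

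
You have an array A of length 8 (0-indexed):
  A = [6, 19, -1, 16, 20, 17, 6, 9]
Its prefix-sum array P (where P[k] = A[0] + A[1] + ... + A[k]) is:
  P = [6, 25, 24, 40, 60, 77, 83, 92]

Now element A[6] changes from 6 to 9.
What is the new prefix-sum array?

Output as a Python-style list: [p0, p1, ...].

Change: A[6] 6 -> 9, delta = 3
P[k] for k < 6: unchanged (A[6] not included)
P[k] for k >= 6: shift by delta = 3
  P[0] = 6 + 0 = 6
  P[1] = 25 + 0 = 25
  P[2] = 24 + 0 = 24
  P[3] = 40 + 0 = 40
  P[4] = 60 + 0 = 60
  P[5] = 77 + 0 = 77
  P[6] = 83 + 3 = 86
  P[7] = 92 + 3 = 95

Answer: [6, 25, 24, 40, 60, 77, 86, 95]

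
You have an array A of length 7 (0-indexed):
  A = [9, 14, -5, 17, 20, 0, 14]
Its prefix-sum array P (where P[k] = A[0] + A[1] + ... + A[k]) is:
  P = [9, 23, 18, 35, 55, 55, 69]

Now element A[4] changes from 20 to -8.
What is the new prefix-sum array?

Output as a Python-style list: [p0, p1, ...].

Change: A[4] 20 -> -8, delta = -28
P[k] for k < 4: unchanged (A[4] not included)
P[k] for k >= 4: shift by delta = -28
  P[0] = 9 + 0 = 9
  P[1] = 23 + 0 = 23
  P[2] = 18 + 0 = 18
  P[3] = 35 + 0 = 35
  P[4] = 55 + -28 = 27
  P[5] = 55 + -28 = 27
  P[6] = 69 + -28 = 41

Answer: [9, 23, 18, 35, 27, 27, 41]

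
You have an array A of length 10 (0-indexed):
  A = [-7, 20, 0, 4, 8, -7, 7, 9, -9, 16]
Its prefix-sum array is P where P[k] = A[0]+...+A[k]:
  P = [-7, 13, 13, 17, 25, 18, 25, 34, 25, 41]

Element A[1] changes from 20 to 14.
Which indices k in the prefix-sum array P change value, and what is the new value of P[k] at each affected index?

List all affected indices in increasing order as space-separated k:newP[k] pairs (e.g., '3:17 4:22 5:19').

Answer: 1:7 2:7 3:11 4:19 5:12 6:19 7:28 8:19 9:35

Derivation:
P[k] = A[0] + ... + A[k]
P[k] includes A[1] iff k >= 1
Affected indices: 1, 2, ..., 9; delta = -6
  P[1]: 13 + -6 = 7
  P[2]: 13 + -6 = 7
  P[3]: 17 + -6 = 11
  P[4]: 25 + -6 = 19
  P[5]: 18 + -6 = 12
  P[6]: 25 + -6 = 19
  P[7]: 34 + -6 = 28
  P[8]: 25 + -6 = 19
  P[9]: 41 + -6 = 35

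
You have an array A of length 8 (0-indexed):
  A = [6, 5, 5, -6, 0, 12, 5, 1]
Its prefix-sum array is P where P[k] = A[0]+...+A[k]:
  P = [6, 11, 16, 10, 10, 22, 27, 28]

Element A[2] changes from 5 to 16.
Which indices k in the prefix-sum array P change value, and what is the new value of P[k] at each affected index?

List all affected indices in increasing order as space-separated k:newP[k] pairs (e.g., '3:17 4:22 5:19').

P[k] = A[0] + ... + A[k]
P[k] includes A[2] iff k >= 2
Affected indices: 2, 3, ..., 7; delta = 11
  P[2]: 16 + 11 = 27
  P[3]: 10 + 11 = 21
  P[4]: 10 + 11 = 21
  P[5]: 22 + 11 = 33
  P[6]: 27 + 11 = 38
  P[7]: 28 + 11 = 39

Answer: 2:27 3:21 4:21 5:33 6:38 7:39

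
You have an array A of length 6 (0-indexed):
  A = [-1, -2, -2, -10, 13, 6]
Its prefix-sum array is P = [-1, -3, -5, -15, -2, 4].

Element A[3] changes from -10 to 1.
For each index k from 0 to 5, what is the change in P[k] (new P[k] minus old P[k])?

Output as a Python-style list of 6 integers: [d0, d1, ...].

Answer: [0, 0, 0, 11, 11, 11]

Derivation:
Element change: A[3] -10 -> 1, delta = 11
For k < 3: P[k] unchanged, delta_P[k] = 0
For k >= 3: P[k] shifts by exactly 11
Delta array: [0, 0, 0, 11, 11, 11]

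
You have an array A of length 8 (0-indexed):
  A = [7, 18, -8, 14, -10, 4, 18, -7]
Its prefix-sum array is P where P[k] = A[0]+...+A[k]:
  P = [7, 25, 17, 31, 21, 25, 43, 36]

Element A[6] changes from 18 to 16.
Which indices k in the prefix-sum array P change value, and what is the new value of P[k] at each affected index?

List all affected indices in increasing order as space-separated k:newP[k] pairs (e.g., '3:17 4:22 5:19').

Answer: 6:41 7:34

Derivation:
P[k] = A[0] + ... + A[k]
P[k] includes A[6] iff k >= 6
Affected indices: 6, 7, ..., 7; delta = -2
  P[6]: 43 + -2 = 41
  P[7]: 36 + -2 = 34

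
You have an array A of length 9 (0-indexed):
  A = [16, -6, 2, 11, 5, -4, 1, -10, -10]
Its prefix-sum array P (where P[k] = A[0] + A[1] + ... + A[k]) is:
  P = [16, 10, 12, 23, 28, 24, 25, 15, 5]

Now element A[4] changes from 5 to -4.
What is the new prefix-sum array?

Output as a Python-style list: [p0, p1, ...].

Answer: [16, 10, 12, 23, 19, 15, 16, 6, -4]

Derivation:
Change: A[4] 5 -> -4, delta = -9
P[k] for k < 4: unchanged (A[4] not included)
P[k] for k >= 4: shift by delta = -9
  P[0] = 16 + 0 = 16
  P[1] = 10 + 0 = 10
  P[2] = 12 + 0 = 12
  P[3] = 23 + 0 = 23
  P[4] = 28 + -9 = 19
  P[5] = 24 + -9 = 15
  P[6] = 25 + -9 = 16
  P[7] = 15 + -9 = 6
  P[8] = 5 + -9 = -4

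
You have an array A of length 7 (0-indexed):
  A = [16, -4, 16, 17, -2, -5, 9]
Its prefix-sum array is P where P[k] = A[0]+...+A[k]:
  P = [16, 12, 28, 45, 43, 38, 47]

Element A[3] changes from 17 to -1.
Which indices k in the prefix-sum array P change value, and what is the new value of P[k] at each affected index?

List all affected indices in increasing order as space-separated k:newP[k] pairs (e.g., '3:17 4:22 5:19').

Answer: 3:27 4:25 5:20 6:29

Derivation:
P[k] = A[0] + ... + A[k]
P[k] includes A[3] iff k >= 3
Affected indices: 3, 4, ..., 6; delta = -18
  P[3]: 45 + -18 = 27
  P[4]: 43 + -18 = 25
  P[5]: 38 + -18 = 20
  P[6]: 47 + -18 = 29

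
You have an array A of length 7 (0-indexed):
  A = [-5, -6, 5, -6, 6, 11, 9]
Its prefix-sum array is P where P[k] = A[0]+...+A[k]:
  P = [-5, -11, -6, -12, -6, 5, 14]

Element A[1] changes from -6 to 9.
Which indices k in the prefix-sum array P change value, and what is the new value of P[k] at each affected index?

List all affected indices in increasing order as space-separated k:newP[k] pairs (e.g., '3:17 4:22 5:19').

P[k] = A[0] + ... + A[k]
P[k] includes A[1] iff k >= 1
Affected indices: 1, 2, ..., 6; delta = 15
  P[1]: -11 + 15 = 4
  P[2]: -6 + 15 = 9
  P[3]: -12 + 15 = 3
  P[4]: -6 + 15 = 9
  P[5]: 5 + 15 = 20
  P[6]: 14 + 15 = 29

Answer: 1:4 2:9 3:3 4:9 5:20 6:29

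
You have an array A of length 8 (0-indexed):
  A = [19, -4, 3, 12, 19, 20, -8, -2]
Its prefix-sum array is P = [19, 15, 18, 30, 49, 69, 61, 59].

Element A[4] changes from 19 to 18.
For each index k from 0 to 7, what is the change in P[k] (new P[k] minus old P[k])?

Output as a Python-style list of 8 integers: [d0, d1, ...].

Element change: A[4] 19 -> 18, delta = -1
For k < 4: P[k] unchanged, delta_P[k] = 0
For k >= 4: P[k] shifts by exactly -1
Delta array: [0, 0, 0, 0, -1, -1, -1, -1]

Answer: [0, 0, 0, 0, -1, -1, -1, -1]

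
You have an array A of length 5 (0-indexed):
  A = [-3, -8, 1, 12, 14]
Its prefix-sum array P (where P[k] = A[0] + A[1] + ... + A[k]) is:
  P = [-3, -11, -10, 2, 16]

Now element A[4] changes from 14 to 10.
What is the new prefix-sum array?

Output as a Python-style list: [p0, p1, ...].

Change: A[4] 14 -> 10, delta = -4
P[k] for k < 4: unchanged (A[4] not included)
P[k] for k >= 4: shift by delta = -4
  P[0] = -3 + 0 = -3
  P[1] = -11 + 0 = -11
  P[2] = -10 + 0 = -10
  P[3] = 2 + 0 = 2
  P[4] = 16 + -4 = 12

Answer: [-3, -11, -10, 2, 12]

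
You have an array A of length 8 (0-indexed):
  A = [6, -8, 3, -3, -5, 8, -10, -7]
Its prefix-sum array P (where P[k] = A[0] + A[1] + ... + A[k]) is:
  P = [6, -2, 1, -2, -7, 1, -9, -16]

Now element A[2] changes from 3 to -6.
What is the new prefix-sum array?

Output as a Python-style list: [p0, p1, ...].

Answer: [6, -2, -8, -11, -16, -8, -18, -25]

Derivation:
Change: A[2] 3 -> -6, delta = -9
P[k] for k < 2: unchanged (A[2] not included)
P[k] for k >= 2: shift by delta = -9
  P[0] = 6 + 0 = 6
  P[1] = -2 + 0 = -2
  P[2] = 1 + -9 = -8
  P[3] = -2 + -9 = -11
  P[4] = -7 + -9 = -16
  P[5] = 1 + -9 = -8
  P[6] = -9 + -9 = -18
  P[7] = -16 + -9 = -25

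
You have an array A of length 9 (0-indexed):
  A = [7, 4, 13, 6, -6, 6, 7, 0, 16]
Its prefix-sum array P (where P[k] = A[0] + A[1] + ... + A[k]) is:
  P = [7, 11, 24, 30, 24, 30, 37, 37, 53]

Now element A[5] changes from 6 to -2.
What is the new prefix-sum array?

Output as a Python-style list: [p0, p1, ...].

Change: A[5] 6 -> -2, delta = -8
P[k] for k < 5: unchanged (A[5] not included)
P[k] for k >= 5: shift by delta = -8
  P[0] = 7 + 0 = 7
  P[1] = 11 + 0 = 11
  P[2] = 24 + 0 = 24
  P[3] = 30 + 0 = 30
  P[4] = 24 + 0 = 24
  P[5] = 30 + -8 = 22
  P[6] = 37 + -8 = 29
  P[7] = 37 + -8 = 29
  P[8] = 53 + -8 = 45

Answer: [7, 11, 24, 30, 24, 22, 29, 29, 45]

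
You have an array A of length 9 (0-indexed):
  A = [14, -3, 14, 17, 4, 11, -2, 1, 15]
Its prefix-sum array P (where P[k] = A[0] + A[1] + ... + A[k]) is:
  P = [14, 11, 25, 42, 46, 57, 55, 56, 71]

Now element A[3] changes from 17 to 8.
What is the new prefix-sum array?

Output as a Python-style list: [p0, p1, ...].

Change: A[3] 17 -> 8, delta = -9
P[k] for k < 3: unchanged (A[3] not included)
P[k] for k >= 3: shift by delta = -9
  P[0] = 14 + 0 = 14
  P[1] = 11 + 0 = 11
  P[2] = 25 + 0 = 25
  P[3] = 42 + -9 = 33
  P[4] = 46 + -9 = 37
  P[5] = 57 + -9 = 48
  P[6] = 55 + -9 = 46
  P[7] = 56 + -9 = 47
  P[8] = 71 + -9 = 62

Answer: [14, 11, 25, 33, 37, 48, 46, 47, 62]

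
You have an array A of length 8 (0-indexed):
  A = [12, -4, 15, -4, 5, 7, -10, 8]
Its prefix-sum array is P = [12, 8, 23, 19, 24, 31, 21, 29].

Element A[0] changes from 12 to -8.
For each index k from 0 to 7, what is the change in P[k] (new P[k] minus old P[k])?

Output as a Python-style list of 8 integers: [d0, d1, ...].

Element change: A[0] 12 -> -8, delta = -20
For k < 0: P[k] unchanged, delta_P[k] = 0
For k >= 0: P[k] shifts by exactly -20
Delta array: [-20, -20, -20, -20, -20, -20, -20, -20]

Answer: [-20, -20, -20, -20, -20, -20, -20, -20]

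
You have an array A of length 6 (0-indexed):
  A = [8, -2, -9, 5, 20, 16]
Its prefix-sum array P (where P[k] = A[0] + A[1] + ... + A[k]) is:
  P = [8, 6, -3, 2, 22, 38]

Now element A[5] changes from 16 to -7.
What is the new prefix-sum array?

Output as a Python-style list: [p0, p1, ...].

Change: A[5] 16 -> -7, delta = -23
P[k] for k < 5: unchanged (A[5] not included)
P[k] for k >= 5: shift by delta = -23
  P[0] = 8 + 0 = 8
  P[1] = 6 + 0 = 6
  P[2] = -3 + 0 = -3
  P[3] = 2 + 0 = 2
  P[4] = 22 + 0 = 22
  P[5] = 38 + -23 = 15

Answer: [8, 6, -3, 2, 22, 15]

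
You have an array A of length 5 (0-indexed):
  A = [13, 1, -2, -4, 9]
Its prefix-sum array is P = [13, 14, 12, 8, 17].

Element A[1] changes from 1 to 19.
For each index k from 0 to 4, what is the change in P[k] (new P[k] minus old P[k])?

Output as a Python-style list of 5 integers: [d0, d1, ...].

Answer: [0, 18, 18, 18, 18]

Derivation:
Element change: A[1] 1 -> 19, delta = 18
For k < 1: P[k] unchanged, delta_P[k] = 0
For k >= 1: P[k] shifts by exactly 18
Delta array: [0, 18, 18, 18, 18]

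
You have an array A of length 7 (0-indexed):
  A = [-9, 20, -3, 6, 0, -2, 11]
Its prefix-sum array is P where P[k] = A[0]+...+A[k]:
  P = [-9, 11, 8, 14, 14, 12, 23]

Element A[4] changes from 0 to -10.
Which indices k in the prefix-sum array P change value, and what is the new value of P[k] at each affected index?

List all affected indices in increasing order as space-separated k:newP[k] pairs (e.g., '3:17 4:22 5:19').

Answer: 4:4 5:2 6:13

Derivation:
P[k] = A[0] + ... + A[k]
P[k] includes A[4] iff k >= 4
Affected indices: 4, 5, ..., 6; delta = -10
  P[4]: 14 + -10 = 4
  P[5]: 12 + -10 = 2
  P[6]: 23 + -10 = 13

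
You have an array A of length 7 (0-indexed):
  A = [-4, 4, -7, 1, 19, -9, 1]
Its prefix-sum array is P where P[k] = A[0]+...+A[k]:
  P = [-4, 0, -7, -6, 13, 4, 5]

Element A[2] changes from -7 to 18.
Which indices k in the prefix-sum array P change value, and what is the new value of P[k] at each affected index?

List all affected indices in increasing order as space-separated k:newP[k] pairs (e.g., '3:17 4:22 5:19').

P[k] = A[0] + ... + A[k]
P[k] includes A[2] iff k >= 2
Affected indices: 2, 3, ..., 6; delta = 25
  P[2]: -7 + 25 = 18
  P[3]: -6 + 25 = 19
  P[4]: 13 + 25 = 38
  P[5]: 4 + 25 = 29
  P[6]: 5 + 25 = 30

Answer: 2:18 3:19 4:38 5:29 6:30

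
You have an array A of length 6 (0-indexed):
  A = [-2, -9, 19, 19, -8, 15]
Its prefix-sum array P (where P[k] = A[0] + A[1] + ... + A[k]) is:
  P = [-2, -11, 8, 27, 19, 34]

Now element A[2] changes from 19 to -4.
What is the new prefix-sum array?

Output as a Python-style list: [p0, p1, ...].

Change: A[2] 19 -> -4, delta = -23
P[k] for k < 2: unchanged (A[2] not included)
P[k] for k >= 2: shift by delta = -23
  P[0] = -2 + 0 = -2
  P[1] = -11 + 0 = -11
  P[2] = 8 + -23 = -15
  P[3] = 27 + -23 = 4
  P[4] = 19 + -23 = -4
  P[5] = 34 + -23 = 11

Answer: [-2, -11, -15, 4, -4, 11]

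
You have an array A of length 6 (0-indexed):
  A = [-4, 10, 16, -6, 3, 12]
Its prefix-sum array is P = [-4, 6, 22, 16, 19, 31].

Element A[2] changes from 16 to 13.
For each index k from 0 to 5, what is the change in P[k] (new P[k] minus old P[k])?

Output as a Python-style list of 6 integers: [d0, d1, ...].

Answer: [0, 0, -3, -3, -3, -3]

Derivation:
Element change: A[2] 16 -> 13, delta = -3
For k < 2: P[k] unchanged, delta_P[k] = 0
For k >= 2: P[k] shifts by exactly -3
Delta array: [0, 0, -3, -3, -3, -3]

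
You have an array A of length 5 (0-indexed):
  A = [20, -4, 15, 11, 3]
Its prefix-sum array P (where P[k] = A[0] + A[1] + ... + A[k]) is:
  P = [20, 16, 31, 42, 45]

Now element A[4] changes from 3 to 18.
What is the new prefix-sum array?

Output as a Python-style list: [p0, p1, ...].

Answer: [20, 16, 31, 42, 60]

Derivation:
Change: A[4] 3 -> 18, delta = 15
P[k] for k < 4: unchanged (A[4] not included)
P[k] for k >= 4: shift by delta = 15
  P[0] = 20 + 0 = 20
  P[1] = 16 + 0 = 16
  P[2] = 31 + 0 = 31
  P[3] = 42 + 0 = 42
  P[4] = 45 + 15 = 60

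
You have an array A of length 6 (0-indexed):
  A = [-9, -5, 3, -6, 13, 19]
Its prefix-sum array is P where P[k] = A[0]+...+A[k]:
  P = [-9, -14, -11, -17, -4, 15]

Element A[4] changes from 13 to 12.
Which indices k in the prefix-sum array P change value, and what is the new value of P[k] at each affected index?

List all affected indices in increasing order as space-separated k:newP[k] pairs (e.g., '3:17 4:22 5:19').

P[k] = A[0] + ... + A[k]
P[k] includes A[4] iff k >= 4
Affected indices: 4, 5, ..., 5; delta = -1
  P[4]: -4 + -1 = -5
  P[5]: 15 + -1 = 14

Answer: 4:-5 5:14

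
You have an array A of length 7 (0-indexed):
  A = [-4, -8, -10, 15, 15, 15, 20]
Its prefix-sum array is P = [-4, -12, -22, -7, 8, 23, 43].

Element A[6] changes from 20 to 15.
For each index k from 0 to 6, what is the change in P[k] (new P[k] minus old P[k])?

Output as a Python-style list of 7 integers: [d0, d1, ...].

Answer: [0, 0, 0, 0, 0, 0, -5]

Derivation:
Element change: A[6] 20 -> 15, delta = -5
For k < 6: P[k] unchanged, delta_P[k] = 0
For k >= 6: P[k] shifts by exactly -5
Delta array: [0, 0, 0, 0, 0, 0, -5]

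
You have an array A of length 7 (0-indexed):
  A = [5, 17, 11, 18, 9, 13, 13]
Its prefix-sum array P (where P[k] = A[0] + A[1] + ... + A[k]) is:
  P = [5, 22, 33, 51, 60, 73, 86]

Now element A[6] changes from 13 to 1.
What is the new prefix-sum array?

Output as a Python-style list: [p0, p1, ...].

Change: A[6] 13 -> 1, delta = -12
P[k] for k < 6: unchanged (A[6] not included)
P[k] for k >= 6: shift by delta = -12
  P[0] = 5 + 0 = 5
  P[1] = 22 + 0 = 22
  P[2] = 33 + 0 = 33
  P[3] = 51 + 0 = 51
  P[4] = 60 + 0 = 60
  P[5] = 73 + 0 = 73
  P[6] = 86 + -12 = 74

Answer: [5, 22, 33, 51, 60, 73, 74]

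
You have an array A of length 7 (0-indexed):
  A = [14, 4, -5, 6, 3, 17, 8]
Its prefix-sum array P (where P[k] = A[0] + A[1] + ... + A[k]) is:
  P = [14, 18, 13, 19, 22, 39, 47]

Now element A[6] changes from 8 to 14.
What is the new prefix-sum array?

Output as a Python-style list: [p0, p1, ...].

Answer: [14, 18, 13, 19, 22, 39, 53]

Derivation:
Change: A[6] 8 -> 14, delta = 6
P[k] for k < 6: unchanged (A[6] not included)
P[k] for k >= 6: shift by delta = 6
  P[0] = 14 + 0 = 14
  P[1] = 18 + 0 = 18
  P[2] = 13 + 0 = 13
  P[3] = 19 + 0 = 19
  P[4] = 22 + 0 = 22
  P[5] = 39 + 0 = 39
  P[6] = 47 + 6 = 53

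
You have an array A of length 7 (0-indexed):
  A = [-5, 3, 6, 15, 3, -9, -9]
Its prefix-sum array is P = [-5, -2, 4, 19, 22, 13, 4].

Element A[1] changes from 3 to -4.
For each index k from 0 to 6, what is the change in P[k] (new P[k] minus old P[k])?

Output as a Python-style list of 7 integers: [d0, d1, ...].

Answer: [0, -7, -7, -7, -7, -7, -7]

Derivation:
Element change: A[1] 3 -> -4, delta = -7
For k < 1: P[k] unchanged, delta_P[k] = 0
For k >= 1: P[k] shifts by exactly -7
Delta array: [0, -7, -7, -7, -7, -7, -7]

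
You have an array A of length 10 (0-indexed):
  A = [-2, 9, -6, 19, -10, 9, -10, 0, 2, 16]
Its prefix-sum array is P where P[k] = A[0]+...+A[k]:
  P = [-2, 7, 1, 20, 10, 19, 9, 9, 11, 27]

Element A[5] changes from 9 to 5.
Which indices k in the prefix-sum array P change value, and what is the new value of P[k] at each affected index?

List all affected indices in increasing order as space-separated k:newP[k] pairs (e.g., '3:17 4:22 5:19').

P[k] = A[0] + ... + A[k]
P[k] includes A[5] iff k >= 5
Affected indices: 5, 6, ..., 9; delta = -4
  P[5]: 19 + -4 = 15
  P[6]: 9 + -4 = 5
  P[7]: 9 + -4 = 5
  P[8]: 11 + -4 = 7
  P[9]: 27 + -4 = 23

Answer: 5:15 6:5 7:5 8:7 9:23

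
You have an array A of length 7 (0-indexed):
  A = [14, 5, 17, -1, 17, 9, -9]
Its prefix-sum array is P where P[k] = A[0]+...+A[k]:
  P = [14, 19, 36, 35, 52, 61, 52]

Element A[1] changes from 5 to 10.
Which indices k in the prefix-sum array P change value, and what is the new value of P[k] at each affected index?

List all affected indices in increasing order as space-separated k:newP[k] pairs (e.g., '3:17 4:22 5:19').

Answer: 1:24 2:41 3:40 4:57 5:66 6:57

Derivation:
P[k] = A[0] + ... + A[k]
P[k] includes A[1] iff k >= 1
Affected indices: 1, 2, ..., 6; delta = 5
  P[1]: 19 + 5 = 24
  P[2]: 36 + 5 = 41
  P[3]: 35 + 5 = 40
  P[4]: 52 + 5 = 57
  P[5]: 61 + 5 = 66
  P[6]: 52 + 5 = 57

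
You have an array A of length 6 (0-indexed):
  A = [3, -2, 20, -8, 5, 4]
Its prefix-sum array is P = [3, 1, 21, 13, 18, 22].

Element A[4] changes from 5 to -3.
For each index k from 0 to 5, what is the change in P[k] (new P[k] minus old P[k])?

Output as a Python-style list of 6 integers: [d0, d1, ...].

Element change: A[4] 5 -> -3, delta = -8
For k < 4: P[k] unchanged, delta_P[k] = 0
For k >= 4: P[k] shifts by exactly -8
Delta array: [0, 0, 0, 0, -8, -8]

Answer: [0, 0, 0, 0, -8, -8]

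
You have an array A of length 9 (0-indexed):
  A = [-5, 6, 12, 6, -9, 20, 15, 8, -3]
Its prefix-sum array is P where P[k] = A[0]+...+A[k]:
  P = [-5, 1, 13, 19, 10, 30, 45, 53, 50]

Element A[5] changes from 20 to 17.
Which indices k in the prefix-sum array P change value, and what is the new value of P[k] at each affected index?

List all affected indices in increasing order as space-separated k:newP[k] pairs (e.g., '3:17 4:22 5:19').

P[k] = A[0] + ... + A[k]
P[k] includes A[5] iff k >= 5
Affected indices: 5, 6, ..., 8; delta = -3
  P[5]: 30 + -3 = 27
  P[6]: 45 + -3 = 42
  P[7]: 53 + -3 = 50
  P[8]: 50 + -3 = 47

Answer: 5:27 6:42 7:50 8:47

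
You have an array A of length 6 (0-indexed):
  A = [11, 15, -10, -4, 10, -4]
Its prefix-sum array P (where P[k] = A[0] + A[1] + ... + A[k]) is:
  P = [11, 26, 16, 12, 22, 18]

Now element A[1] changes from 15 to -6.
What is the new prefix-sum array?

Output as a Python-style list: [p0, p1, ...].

Change: A[1] 15 -> -6, delta = -21
P[k] for k < 1: unchanged (A[1] not included)
P[k] for k >= 1: shift by delta = -21
  P[0] = 11 + 0 = 11
  P[1] = 26 + -21 = 5
  P[2] = 16 + -21 = -5
  P[3] = 12 + -21 = -9
  P[4] = 22 + -21 = 1
  P[5] = 18 + -21 = -3

Answer: [11, 5, -5, -9, 1, -3]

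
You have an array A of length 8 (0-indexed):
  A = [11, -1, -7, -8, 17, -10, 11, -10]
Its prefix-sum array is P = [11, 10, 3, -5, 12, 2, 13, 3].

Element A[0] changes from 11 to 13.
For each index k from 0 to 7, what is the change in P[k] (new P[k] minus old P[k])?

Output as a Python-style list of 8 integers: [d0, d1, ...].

Element change: A[0] 11 -> 13, delta = 2
For k < 0: P[k] unchanged, delta_P[k] = 0
For k >= 0: P[k] shifts by exactly 2
Delta array: [2, 2, 2, 2, 2, 2, 2, 2]

Answer: [2, 2, 2, 2, 2, 2, 2, 2]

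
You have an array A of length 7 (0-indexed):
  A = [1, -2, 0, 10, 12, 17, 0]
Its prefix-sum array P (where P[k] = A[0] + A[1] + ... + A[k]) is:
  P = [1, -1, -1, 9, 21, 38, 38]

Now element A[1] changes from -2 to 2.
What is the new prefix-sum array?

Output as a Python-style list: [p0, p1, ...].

Change: A[1] -2 -> 2, delta = 4
P[k] for k < 1: unchanged (A[1] not included)
P[k] for k >= 1: shift by delta = 4
  P[0] = 1 + 0 = 1
  P[1] = -1 + 4 = 3
  P[2] = -1 + 4 = 3
  P[3] = 9 + 4 = 13
  P[4] = 21 + 4 = 25
  P[5] = 38 + 4 = 42
  P[6] = 38 + 4 = 42

Answer: [1, 3, 3, 13, 25, 42, 42]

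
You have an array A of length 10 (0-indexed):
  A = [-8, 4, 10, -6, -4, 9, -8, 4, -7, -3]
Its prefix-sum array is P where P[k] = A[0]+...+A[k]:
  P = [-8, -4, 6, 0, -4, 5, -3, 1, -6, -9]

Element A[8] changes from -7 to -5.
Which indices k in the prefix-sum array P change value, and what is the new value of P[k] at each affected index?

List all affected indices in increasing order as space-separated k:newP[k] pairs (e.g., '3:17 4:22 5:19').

Answer: 8:-4 9:-7

Derivation:
P[k] = A[0] + ... + A[k]
P[k] includes A[8] iff k >= 8
Affected indices: 8, 9, ..., 9; delta = 2
  P[8]: -6 + 2 = -4
  P[9]: -9 + 2 = -7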